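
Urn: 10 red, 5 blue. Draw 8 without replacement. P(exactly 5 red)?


Hypergeometric: C(10,5)×C(5,3)/C(15,8)
= 252×10/6435 = 56/143

P(X=5) = 56/143 ≈ 39.16%


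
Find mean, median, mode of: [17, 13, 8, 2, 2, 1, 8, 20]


Sorted: [1, 2, 2, 8, 8, 13, 17, 20]
Mean = 71/8
Median = 8
Freq: {17: 1, 13: 1, 8: 2, 2: 2, 1: 1, 20: 1}
Mode: [2, 8]

Mean=71/8, Median=8, Mode=[2, 8]


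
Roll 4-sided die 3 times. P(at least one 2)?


P(no 2)^3 = (3/4)^3 = 27/64
P(≥1) = 1 - 27/64 = 37/64

P = 37/64 ≈ 57.81%


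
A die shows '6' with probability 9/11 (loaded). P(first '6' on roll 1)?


Geometric: P(X=1) = (1-p)^(k-1)×p = (2/11)^0×9/11 = 9/11

P(X=1) = 9/11 ≈ 81.82%


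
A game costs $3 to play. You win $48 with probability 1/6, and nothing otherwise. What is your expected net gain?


E[gain] = (48-3)×1/6 + (-3)×5/6
= 15/2 - 5/2 = 5

Expected net gain = $5 ≈ $5.00


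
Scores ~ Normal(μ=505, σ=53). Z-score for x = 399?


z = (x - μ)/σ = (399 - 505)/53 = -2.0

z = -2.0


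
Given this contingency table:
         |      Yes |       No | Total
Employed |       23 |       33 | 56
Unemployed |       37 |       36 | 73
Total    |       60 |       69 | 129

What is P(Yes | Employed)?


P(Yes | Employed) = 23/(23+33) = 23/56

P(Yes|Employed) = 23/56 ≈ 41.07%


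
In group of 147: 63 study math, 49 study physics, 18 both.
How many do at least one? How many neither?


|A∪B| = 63+49-18 = 94
Neither = 147-94 = 53

At least one: 94; Neither: 53


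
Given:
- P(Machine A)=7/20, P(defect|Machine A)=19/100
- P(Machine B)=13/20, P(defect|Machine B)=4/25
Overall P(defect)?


P(B) = Σ P(B|Aᵢ)×P(Aᵢ)
  19/100×7/20 = 133/2000
  4/25×13/20 = 13/125
Sum = 341/2000

P(defect) = 341/2000 ≈ 17.05%


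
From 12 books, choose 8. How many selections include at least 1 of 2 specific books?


Complement: C(12,8) - C(10,8) = 495 - 45 = 450

450


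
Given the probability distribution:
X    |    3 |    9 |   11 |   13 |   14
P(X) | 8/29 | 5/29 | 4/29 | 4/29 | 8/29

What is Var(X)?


E[X] = 277/29
E[X²] = 3205/29
Var(X) = E[X²] - (E[X])² = 3205/29 - 76729/841 = 16216/841

Var(X) = 16216/841 ≈ 19.2818


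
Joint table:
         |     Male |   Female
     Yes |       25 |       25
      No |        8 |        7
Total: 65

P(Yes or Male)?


P(Yes∨Male) = P(Yes) + P(Male) - P(Yes∧Male)
= (50 + 33 - 25)/65 = 58/65

P = 58/65 ≈ 89.23%


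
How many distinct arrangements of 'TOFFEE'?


Letters: 6, freq: {'T': 1, 'O': 1, 'F': 2, 'E': 2}
6!/(1!×1!×2!×2!) = 720/4 = 180

180


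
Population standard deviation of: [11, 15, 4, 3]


Mean = 33/4
  (11-33/4)²=121/16
  (15-33/4)²=729/16
  (4-33/4)²=289/16
  (3-33/4)²=441/16
Σ(x-μ)² = 395/4
σ² = (395/4)/4 = 395/16

σ = √(395/16) ≈ 4.9687


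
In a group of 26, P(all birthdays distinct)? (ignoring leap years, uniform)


P(all different) = Π(365-i)/365 for i=0..25
= (365/365)×(364/365)×...×(340/365)
= 0.401759

P ≈ 0.4018 ≈ 40.18%


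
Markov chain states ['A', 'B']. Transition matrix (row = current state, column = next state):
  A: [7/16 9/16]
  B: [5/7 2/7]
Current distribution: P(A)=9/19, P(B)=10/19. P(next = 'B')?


P(next=B) = Σᵢ P(now=i)×P(i→B)
= 9/19×9/16 + 10/19×2/7
= 81/304 + 20/133 = 887/2128

P = 887/2128 ≈ 0.4168


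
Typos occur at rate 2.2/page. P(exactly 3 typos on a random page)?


Poisson(λ=2.2): P(X=3) = e^(-λ)×λ^k/k!
= e^(-2.2) × 2.2^3 / 3!
≈ 0.1108031584 × 10.648 / 6 ≈ 0.196639

P(X=3) ≈ 0.196639 ≈ 19.66%


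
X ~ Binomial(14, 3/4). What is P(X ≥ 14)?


P(X ≥ 14) = Σ P(X=i) for i=14..14
P(X=14) = 4782969/268435456
Sum = 4782969/268435456

P(X ≥ 14) = 4782969/268435456 ≈ 1.78%


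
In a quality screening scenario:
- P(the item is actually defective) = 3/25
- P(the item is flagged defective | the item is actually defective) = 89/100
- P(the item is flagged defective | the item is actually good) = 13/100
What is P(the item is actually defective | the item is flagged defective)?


Using Bayes' theorem:
P(A|B) = P(B|A)·P(A) / P(B)

P(the item is flagged defective) = 89/100 × 3/25 + 13/100 × 22/25
= 267/2500 + 143/1250 = 553/2500

P(the item is actually defective|the item is flagged defective) = (267/2500) / (553/2500) = 267/553

P(the item is actually defective|the item is flagged defective) = 267/553 ≈ 48.28%


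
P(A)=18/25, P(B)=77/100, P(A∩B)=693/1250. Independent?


P(A)×P(B) = 693/1250
P(A∩B) = 693/1250
Equal ✓ → Independent

Yes, independent


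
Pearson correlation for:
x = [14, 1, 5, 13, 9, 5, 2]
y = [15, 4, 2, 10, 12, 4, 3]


n=7, Σx=49, Σy=50, Σxy=488, Σx²=501, Σy²=514
r = (7×488 - 49×50)/√((7×501 - 49²)(7×514 - 50²))
= 966/√(1106×1098) = 966/√1214388 ≈ 966/1101.9927 ≈ 0.8766

r ≈ 0.8766


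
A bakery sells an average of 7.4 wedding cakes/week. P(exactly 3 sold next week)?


Poisson(λ=7.4): P(X=3) = e^(-λ)×λ^k/k!
= e^(-7.4) × 7.4^3 / 3!
≈ 0.0006112527611 × 405.224 / 6 ≈ 0.041282

P(X=3) ≈ 0.041282 ≈ 4.13%


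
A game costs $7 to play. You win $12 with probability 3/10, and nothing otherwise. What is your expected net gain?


E[gain] = (12-7)×3/10 + (-7)×7/10
= 3/2 - 49/10 = -17/5

Expected net gain = $-17/5 ≈ $-3.40


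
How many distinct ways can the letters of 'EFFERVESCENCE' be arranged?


Letters: 13, freq: {'E': 5, 'F': 2, 'R': 1, 'V': 1, 'S': 1, 'C': 2, 'N': 1}
13!/(5!×2!×1!×1!×1!×2!×1!) = 6227020800/480 = 12972960

12972960


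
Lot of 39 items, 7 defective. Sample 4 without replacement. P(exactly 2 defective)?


Hypergeometric: C(7,2)×C(32,2)/C(39,4)
= 21×496/82251 = 3472/27417

P(X=2) = 3472/27417 ≈ 12.66%


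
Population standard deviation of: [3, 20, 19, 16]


Mean = 58/4 = 29/2
  (3-29/2)²=529/4
  (20-29/2)²=121/4
  (19-29/2)²=81/4
  (16-29/2)²=9/4
Σ(x-μ)² = 185
σ² = 185/4

σ = √(185/4) ≈ 6.8007


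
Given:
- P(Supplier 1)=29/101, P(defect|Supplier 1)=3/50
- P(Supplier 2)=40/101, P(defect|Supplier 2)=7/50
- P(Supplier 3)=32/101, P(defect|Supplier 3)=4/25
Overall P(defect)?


P(B) = Σ P(B|Aᵢ)×P(Aᵢ)
  3/50×29/101 = 87/5050
  7/50×40/101 = 28/505
  4/25×32/101 = 128/2525
Sum = 623/5050

P(defect) = 623/5050 ≈ 12.34%


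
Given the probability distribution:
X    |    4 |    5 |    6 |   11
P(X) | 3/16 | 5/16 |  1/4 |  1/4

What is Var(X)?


E[X] = 105/16
E[X²] = 801/16
Var(X) = E[X²] - (E[X])² = 801/16 - 11025/256 = 1791/256

Var(X) = 1791/256 ≈ 6.9961


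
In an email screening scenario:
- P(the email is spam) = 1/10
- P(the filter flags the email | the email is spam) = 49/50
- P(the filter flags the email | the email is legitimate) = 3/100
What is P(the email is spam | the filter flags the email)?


Using Bayes' theorem:
P(A|B) = P(B|A)·P(A) / P(B)

P(the filter flags the email) = 49/50 × 1/10 + 3/100 × 9/10
= 49/500 + 27/1000 = 1/8

P(the email is spam|the filter flags the email) = (49/500) / (1/8) = 98/125

P(the email is spam|the filter flags the email) = 98/125 ≈ 78.40%


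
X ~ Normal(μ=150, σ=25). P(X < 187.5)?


z = (187.5-150)/25 = 1.5
P(Z < 1.5) = 0.9332

P(X < 187.5) ≈ 0.9332


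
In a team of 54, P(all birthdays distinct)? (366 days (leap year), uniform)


P(all different) = Π(366-i)/366 for i=0..53
= (366/366)×(365/366)×...×(313/366)
= 0.016316

P ≈ 0.0163 ≈ 1.63%


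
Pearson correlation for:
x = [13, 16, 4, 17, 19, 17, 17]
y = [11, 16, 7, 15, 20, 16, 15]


n=7, Σx=103, Σy=100, Σxy=1589, Σx²=1669, Σy²=1532
r = (7×1589 - 103×100)/√((7×1669 - 103²)(7×1532 - 100²))
= 823/√(1074×724) = 823/√777576 ≈ 823/881.8027 ≈ 0.9333

r ≈ 0.9333


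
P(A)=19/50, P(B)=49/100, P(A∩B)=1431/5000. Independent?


P(A)×P(B) = 931/5000
P(A∩B) = 1431/5000
Not equal → NOT independent

No, not independent


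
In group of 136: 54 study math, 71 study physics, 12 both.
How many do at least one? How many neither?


|A∪B| = 54+71-12 = 113
Neither = 136-113 = 23

At least one: 113; Neither: 23


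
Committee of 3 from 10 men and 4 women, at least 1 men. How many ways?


Count by #men:
  1M,2W: C(10,1)×C(4,2)=60
  2M,1W: C(10,2)×C(4,1)=180
  3M,0W: C(10,3)×C(4,0)=120
Total = 360

360


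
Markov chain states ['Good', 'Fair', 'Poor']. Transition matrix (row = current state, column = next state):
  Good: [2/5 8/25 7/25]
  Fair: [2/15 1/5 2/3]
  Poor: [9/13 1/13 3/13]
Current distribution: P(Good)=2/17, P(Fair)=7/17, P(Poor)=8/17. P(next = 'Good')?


P(next=Good) = Σᵢ P(now=i)×P(i→Good)
= 2/17×2/5 + 7/17×2/15 + 8/17×9/13
= 4/85 + 14/255 + 72/221 = 1418/3315

P = 1418/3315 ≈ 0.4278


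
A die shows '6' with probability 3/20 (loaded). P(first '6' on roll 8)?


Geometric: P(X=8) = (1-p)^(k-1)×p = (17/20)^7×3/20 = 1231016019/25600000000

P(X=8) = 1231016019/25600000000 ≈ 4.81%


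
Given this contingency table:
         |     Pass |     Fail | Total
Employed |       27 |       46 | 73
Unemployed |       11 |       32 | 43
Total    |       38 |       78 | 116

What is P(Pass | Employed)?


P(Pass | Employed) = 27/(27+46) = 27/73

P(Pass|Employed) = 27/73 ≈ 36.99%


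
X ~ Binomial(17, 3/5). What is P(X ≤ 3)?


P(X ≤ 3) = Σ P(X=i) for i=0..3
P(X=0) = 131072/762939453125
P(X=1) = 3342336/762939453125
P(X=2) = 40108032/762939453125
P(X=3) = 60162048/152587890625
Sum = 68878336/152587890625

P(X ≤ 3) = 68878336/152587890625 ≈ 0.05%


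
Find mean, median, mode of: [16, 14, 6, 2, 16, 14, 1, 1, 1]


Sorted: [1, 1, 1, 2, 6, 14, 14, 16, 16]
Mean = 71/9
Median = 6
Freq: {16: 2, 14: 2, 6: 1, 2: 1, 1: 3}
Mode: [1]

Mean=71/9, Median=6, Mode=1


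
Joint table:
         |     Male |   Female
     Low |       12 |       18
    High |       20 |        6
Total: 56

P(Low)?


P(Low) = (12+18)/56 = 30/56 = 15/28

P(Low) = 15/28 ≈ 53.57%


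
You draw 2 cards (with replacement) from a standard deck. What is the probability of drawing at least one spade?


P(not a spade) = 39/52 = 3/4
P(none in 2 draws) = (3/4)^2 = 9/16
P(≥1 spade) = 1 - 9/16 = 7/16

P = 7/16 ≈ 43.75%


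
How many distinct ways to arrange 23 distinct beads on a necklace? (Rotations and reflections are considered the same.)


Free circular arrangements: rotations and reflections both identified.
(n-1)!/2 = 22!/2 = 1124000727777607680000/2 = 562000363888803840000

562000363888803840000


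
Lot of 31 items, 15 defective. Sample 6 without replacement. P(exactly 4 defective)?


Hypergeometric: C(15,4)×C(16,2)/C(31,6)
= 1365×120/736281 = 200/899

P(X=4) = 200/899 ≈ 22.25%


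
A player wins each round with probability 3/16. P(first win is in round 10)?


Geometric: P(X=10) = (1-p)^(k-1)×p = (13/16)^9×3/16 = 31813498119/1099511627776

P(X=10) = 31813498119/1099511627776 ≈ 2.89%


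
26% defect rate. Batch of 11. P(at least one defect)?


P(all good) = (37/50)^11 = 177917621779460413/4882812500000000000
P(≥1 defect) = 4704894878220539587/4882812500000000000

P = 4704894878220539587/4882812500000000000 ≈ 96.36%


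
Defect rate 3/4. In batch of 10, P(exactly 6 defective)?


Binomial: P(X=6) = C(10,6)×p^6×(1-p)^4
= 210 × 729/4096 × 1/256 = 76545/524288

P(X=6) = 76545/524288 ≈ 14.60%


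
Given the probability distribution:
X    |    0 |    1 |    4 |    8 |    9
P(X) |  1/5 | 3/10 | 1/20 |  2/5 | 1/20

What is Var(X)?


E[X] = 83/20
E[X²] = 123/4
Var(X) = E[X²] - (E[X])² = 123/4 - 6889/400 = 5411/400

Var(X) = 5411/400 ≈ 13.5275


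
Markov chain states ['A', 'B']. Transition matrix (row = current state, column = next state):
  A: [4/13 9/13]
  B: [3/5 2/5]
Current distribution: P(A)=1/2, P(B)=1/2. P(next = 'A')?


P(next=A) = Σᵢ P(now=i)×P(i→A)
= 1/2×4/13 + 1/2×3/5
= 2/13 + 3/10 = 59/130

P = 59/130 ≈ 0.4538


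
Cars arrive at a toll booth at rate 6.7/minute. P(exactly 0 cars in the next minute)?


Poisson(λ=6.7): P(X=0) = e^(-λ)×λ^k/k!
= e^(-6.7) × 6.7^0 / 0!
≈ 0.001230911903 × 1 / 1 ≈ 0.001231

P(X=0) ≈ 0.001231 ≈ 0.12%


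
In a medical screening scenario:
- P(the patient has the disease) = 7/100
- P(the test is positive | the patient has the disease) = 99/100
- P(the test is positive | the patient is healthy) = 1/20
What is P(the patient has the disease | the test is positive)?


Using Bayes' theorem:
P(A|B) = P(B|A)·P(A) / P(B)

P(the test is positive) = 99/100 × 7/100 + 1/20 × 93/100
= 693/10000 + 93/2000 = 579/5000

P(the patient has the disease|the test is positive) = (693/10000) / (579/5000) = 231/386

P(the patient has the disease|the test is positive) = 231/386 ≈ 59.84%


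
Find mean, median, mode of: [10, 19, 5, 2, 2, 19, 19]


Sorted: [2, 2, 5, 10, 19, 19, 19]
Mean = 76/7
Median = 10
Freq: {10: 1, 19: 3, 5: 1, 2: 2}
Mode: [19]

Mean=76/7, Median=10, Mode=19


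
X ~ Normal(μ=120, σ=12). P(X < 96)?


z = (96-120)/12 = -2.0
P(Z < -2.0) = 0.0228

P(X < 96) ≈ 0.0228


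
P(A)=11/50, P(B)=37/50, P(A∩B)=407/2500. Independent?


P(A)×P(B) = 407/2500
P(A∩B) = 407/2500
Equal ✓ → Independent

Yes, independent


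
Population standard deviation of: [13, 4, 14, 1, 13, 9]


Mean = 54/6 = 9
  (13-9)²=16
  (4-9)²=25
  (14-9)²=25
  (1-9)²=64
  (13-9)²=16
  (9-9)²=0
Σ(x-μ)² = 146
σ² = 146/6 = 73/3

σ = √(73/3) ≈ 4.9329


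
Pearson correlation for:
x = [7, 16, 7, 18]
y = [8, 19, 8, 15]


n=4, Σx=48, Σy=50, Σxy=686, Σx²=678, Σy²=714
r = (4×686 - 48×50)/√((4×678 - 48²)(4×714 - 50²))
= 344/√(408×356) = 344/√145248 ≈ 344/381.1142 ≈ 0.9026

r ≈ 0.9026


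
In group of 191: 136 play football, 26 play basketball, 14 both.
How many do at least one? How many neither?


|A∪B| = 136+26-14 = 148
Neither = 191-148 = 43

At least one: 148; Neither: 43


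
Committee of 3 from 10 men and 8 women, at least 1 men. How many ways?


Count by #men:
  1M,2W: C(10,1)×C(8,2)=280
  2M,1W: C(10,2)×C(8,1)=360
  3M,0W: C(10,3)×C(8,0)=120
Total = 760

760


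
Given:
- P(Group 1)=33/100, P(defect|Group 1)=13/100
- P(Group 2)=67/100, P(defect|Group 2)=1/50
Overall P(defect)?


P(B) = Σ P(B|Aᵢ)×P(Aᵢ)
  13/100×33/100 = 429/10000
  1/50×67/100 = 67/5000
Sum = 563/10000

P(defect) = 563/10000 ≈ 5.63%


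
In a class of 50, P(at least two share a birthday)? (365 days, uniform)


P(all different) = Π(365-i)/365 for i=0..49
= 0.029626
P(match) = 1 - 0.029626 = 0.970374

P ≈ 0.9704 ≈ 97.04%


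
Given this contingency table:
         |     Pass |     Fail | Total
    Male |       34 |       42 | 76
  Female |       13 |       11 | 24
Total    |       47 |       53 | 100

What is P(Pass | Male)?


P(Pass | Male) = 34/(34+42) = 34/76 = 17/38

P(Pass|Male) = 17/38 ≈ 44.74%


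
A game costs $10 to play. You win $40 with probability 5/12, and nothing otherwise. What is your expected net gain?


E[gain] = (40-10)×5/12 + (-10)×7/12
= 25/2 - 35/6 = 20/3

Expected net gain = $20/3 ≈ $6.67


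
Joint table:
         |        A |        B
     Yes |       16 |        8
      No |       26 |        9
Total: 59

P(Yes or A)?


P(Yes∨A) = P(Yes) + P(A) - P(Yes∧A)
= (24 + 42 - 16)/59 = 50/59

P = 50/59 ≈ 84.75%


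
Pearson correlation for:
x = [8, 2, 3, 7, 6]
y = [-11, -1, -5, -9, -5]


n=5, Σx=26, Σy=-31, Σxy=-198, Σx²=162, Σy²=253
r = (5×(-198) - 26×(-31))/√((5×162 - 26²)(5×253 - (-31)²))
= -184/√(134×304) = -184/√40736 ≈ -184/201.8316 ≈ -0.9117

r ≈ -0.9117


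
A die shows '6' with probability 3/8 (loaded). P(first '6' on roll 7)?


Geometric: P(X=7) = (1-p)^(k-1)×p = (5/8)^6×3/8 = 46875/2097152

P(X=7) = 46875/2097152 ≈ 2.24%


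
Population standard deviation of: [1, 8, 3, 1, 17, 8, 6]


Mean = 44/7
  (1-44/7)²=1369/49
  (8-44/7)²=144/49
  (3-44/7)²=529/49
  (1-44/7)²=1369/49
  (17-44/7)²=5625/49
  (8-44/7)²=144/49
  (6-44/7)²=4/49
Σ(x-μ)² = 1312/7
σ² = (1312/7)/7 = 1312/49

σ = √(1312/49) ≈ 5.1745


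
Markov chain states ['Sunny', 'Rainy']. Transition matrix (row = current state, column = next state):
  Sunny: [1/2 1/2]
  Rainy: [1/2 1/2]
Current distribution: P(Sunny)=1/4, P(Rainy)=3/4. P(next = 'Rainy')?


P(next=Rainy) = Σᵢ P(now=i)×P(i→Rainy)
= 1/4×1/2 + 3/4×1/2
= 1/8 + 3/8 = 1/2

P = 1/2 ≈ 0.5000


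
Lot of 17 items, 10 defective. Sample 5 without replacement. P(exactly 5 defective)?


Hypergeometric: C(10,5)×C(7,0)/C(17,5)
= 252×1/6188 = 9/221

P(X=5) = 9/221 ≈ 4.07%


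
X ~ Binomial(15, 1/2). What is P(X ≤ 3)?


P(X ≤ 3) = Σ P(X=i) for i=0..3
P(X=0) = 1/32768
P(X=1) = 15/32768
P(X=2) = 105/32768
P(X=3) = 455/32768
Sum = 9/512

P(X ≤ 3) = 9/512 ≈ 1.76%


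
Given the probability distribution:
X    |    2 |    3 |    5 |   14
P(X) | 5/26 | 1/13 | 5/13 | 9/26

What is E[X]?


E[X] = Σ x·P(X=x)
= (2)×(5/26) + (3)×(1/13) + (5)×(5/13) + (14)×(9/26)
= 96/13

E[X] = 96/13


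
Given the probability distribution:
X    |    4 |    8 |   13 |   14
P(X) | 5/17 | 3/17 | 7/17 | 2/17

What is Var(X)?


E[X] = 163/17
E[X²] = 1847/17
Var(X) = E[X²] - (E[X])² = 1847/17 - 26569/289 = 4830/289

Var(X) = 4830/289 ≈ 16.7128


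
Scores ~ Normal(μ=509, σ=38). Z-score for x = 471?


z = (x - μ)/σ = (471 - 509)/38 = -1.0

z = -1.0


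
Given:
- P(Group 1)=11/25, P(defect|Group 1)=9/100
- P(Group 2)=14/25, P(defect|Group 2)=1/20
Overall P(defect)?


P(B) = Σ P(B|Aᵢ)×P(Aᵢ)
  9/100×11/25 = 99/2500
  1/20×14/25 = 7/250
Sum = 169/2500

P(defect) = 169/2500 ≈ 6.76%


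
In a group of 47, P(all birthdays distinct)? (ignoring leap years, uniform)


P(all different) = Π(365-i)/365 for i=0..46
= (365/365)×(364/365)×...×(319/365)
= 0.045226

P ≈ 0.0452 ≈ 4.52%


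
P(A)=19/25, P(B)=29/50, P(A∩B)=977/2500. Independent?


P(A)×P(B) = 551/1250
P(A∩B) = 977/2500
Not equal → NOT independent

No, not independent


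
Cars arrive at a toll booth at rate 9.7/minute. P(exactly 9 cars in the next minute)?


Poisson(λ=9.7): P(X=9) = e^(-λ)×λ^k/k!
= e^(-9.7) × 9.7^9 / 9!
≈ 6.128349505e-05 × 760231058.655 / 362880 ≈ 0.128388

P(X=9) ≈ 0.128388 ≈ 12.84%


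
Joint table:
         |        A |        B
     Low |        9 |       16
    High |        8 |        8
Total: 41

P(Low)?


P(Low) = (9+16)/41 = 25/41

P(Low) = 25/41 ≈ 60.98%


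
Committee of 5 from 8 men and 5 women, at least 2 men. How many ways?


Count by #men:
  2M,3W: C(8,2)×C(5,3)=280
  3M,2W: C(8,3)×C(5,2)=560
  4M,1W: C(8,4)×C(5,1)=350
  5M,0W: C(8,5)×C(5,0)=56
Total = 1246

1246


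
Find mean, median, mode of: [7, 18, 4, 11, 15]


Sorted: [4, 7, 11, 15, 18]
Mean = 55/5 = 11
Median = 11
Freq: {7: 1, 18: 1, 4: 1, 11: 1, 15: 1}
Mode: No mode

Mean=11, Median=11, Mode=No mode


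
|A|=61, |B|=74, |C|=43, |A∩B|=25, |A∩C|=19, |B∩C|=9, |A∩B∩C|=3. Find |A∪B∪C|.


|A∪B∪C| = 61+74+43-25-19-9+3 = 128

|A∪B∪C| = 128


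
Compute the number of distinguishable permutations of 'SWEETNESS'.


Letters: 9, freq: {'S': 3, 'W': 1, 'E': 3, 'T': 1, 'N': 1}
9!/(3!×1!×3!×1!×1!) = 362880/36 = 10080

10080


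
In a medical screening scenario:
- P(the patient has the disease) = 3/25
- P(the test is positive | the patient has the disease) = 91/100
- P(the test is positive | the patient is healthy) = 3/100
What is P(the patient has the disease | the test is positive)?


Using Bayes' theorem:
P(A|B) = P(B|A)·P(A) / P(B)

P(the test is positive) = 91/100 × 3/25 + 3/100 × 22/25
= 273/2500 + 33/1250 = 339/2500

P(the patient has the disease|the test is positive) = (273/2500) / (339/2500) = 91/113

P(the patient has the disease|the test is positive) = 91/113 ≈ 80.53%


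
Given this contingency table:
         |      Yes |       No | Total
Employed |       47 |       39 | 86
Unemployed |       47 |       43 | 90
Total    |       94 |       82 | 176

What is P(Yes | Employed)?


P(Yes | Employed) = 47/(47+39) = 47/86

P(Yes|Employed) = 47/86 ≈ 54.65%


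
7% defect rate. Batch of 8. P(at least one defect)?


P(all good) = (93/100)^8 = 5595818096650401/10000000000000000
P(≥1 defect) = 4404181903349599/10000000000000000

P = 4404181903349599/10000000000000000 ≈ 44.04%


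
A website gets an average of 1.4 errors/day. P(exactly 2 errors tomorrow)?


Poisson(λ=1.4): P(X=2) = e^(-λ)×λ^k/k!
= e^(-1.4) × 1.4^2 / 2!
≈ 0.2465969639 × 1.96 / 2 ≈ 0.241665

P(X=2) ≈ 0.241665 ≈ 24.17%


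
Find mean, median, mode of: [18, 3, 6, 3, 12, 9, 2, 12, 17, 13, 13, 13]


Sorted: [2, 3, 3, 6, 9, 12, 12, 13, 13, 13, 17, 18]
Mean = 121/12
Median = 12
Freq: {18: 1, 3: 2, 6: 1, 12: 2, 9: 1, 2: 1, 17: 1, 13: 3}
Mode: [13]

Mean=121/12, Median=12, Mode=13


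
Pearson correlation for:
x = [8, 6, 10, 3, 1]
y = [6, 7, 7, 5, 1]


n=5, Σx=28, Σy=26, Σxy=176, Σx²=210, Σy²=160
r = (5×176 - 28×26)/√((5×210 - 28²)(5×160 - 26²))
= 152/√(266×124) = 152/√32984 ≈ 152/181.6150 ≈ 0.8369

r ≈ 0.8369


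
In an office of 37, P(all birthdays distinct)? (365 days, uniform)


P(all different) = Π(365-i)/365 for i=0..36
= (365/365)×(364/365)×...×(329/365)
= 0.151266

P ≈ 0.1513 ≈ 15.13%


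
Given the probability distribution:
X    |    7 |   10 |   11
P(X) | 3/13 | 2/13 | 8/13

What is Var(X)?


E[X] = 129/13
E[X²] = 1315/13
Var(X) = E[X²] - (E[X])² = 1315/13 - 16641/169 = 454/169

Var(X) = 454/169 ≈ 2.6864


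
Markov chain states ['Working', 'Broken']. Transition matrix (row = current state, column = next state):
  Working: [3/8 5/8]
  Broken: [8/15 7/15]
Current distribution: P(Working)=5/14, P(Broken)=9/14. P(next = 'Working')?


P(next=Working) = Σᵢ P(now=i)×P(i→Working)
= 5/14×3/8 + 9/14×8/15
= 15/112 + 12/35 = 267/560

P = 267/560 ≈ 0.4768


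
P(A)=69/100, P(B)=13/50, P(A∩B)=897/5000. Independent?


P(A)×P(B) = 897/5000
P(A∩B) = 897/5000
Equal ✓ → Independent

Yes, independent


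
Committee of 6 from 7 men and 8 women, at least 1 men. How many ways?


Count by #men:
  1M,5W: C(7,1)×C(8,5)=392
  2M,4W: C(7,2)×C(8,4)=1470
  3M,3W: C(7,3)×C(8,3)=1960
  4M,2W: C(7,4)×C(8,2)=980
  5M,1W: C(7,5)×C(8,1)=168
  6M,0W: C(7,6)×C(8,0)=7
Total = 4977

4977


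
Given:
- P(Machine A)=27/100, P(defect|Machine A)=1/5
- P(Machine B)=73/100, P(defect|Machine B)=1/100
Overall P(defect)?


P(B) = Σ P(B|Aᵢ)×P(Aᵢ)
  1/5×27/100 = 27/500
  1/100×73/100 = 73/10000
Sum = 613/10000

P(defect) = 613/10000 ≈ 6.13%


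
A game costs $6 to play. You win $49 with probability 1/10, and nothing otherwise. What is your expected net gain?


E[gain] = (49-6)×1/10 + (-6)×9/10
= 43/10 - 27/5 = -11/10

Expected net gain = $-11/10 ≈ $-1.10


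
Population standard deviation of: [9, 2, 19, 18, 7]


Mean = 55/5 = 11
  (9-11)²=4
  (2-11)²=81
  (19-11)²=64
  (18-11)²=49
  (7-11)²=16
Σ(x-μ)² = 214
σ² = 214/5

σ = √(214/5) ≈ 6.5422


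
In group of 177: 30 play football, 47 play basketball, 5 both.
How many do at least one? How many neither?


|A∪B| = 30+47-5 = 72
Neither = 177-72 = 105

At least one: 72; Neither: 105


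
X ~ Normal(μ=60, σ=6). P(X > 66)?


z = (66-60)/6 = 1.0
P(X > 66) = 1 - P(Z ≤ 1.0) = 1 - 0.8413 = 0.1587

P(X > 66) ≈ 0.1587


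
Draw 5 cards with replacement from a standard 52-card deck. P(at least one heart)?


P(not a heart) = 39/52 = 3/4
P(none in 5 draws) = (3/4)^5 = 243/1024
P(≥1 heart) = 1 - 243/1024 = 781/1024

P = 781/1024 ≈ 76.27%


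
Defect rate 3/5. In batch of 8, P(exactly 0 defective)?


Binomial: P(X=0) = C(8,0)×p^0×(1-p)^8
= 1 × 1 × 256/390625 = 256/390625

P(X=0) = 256/390625 ≈ 0.07%


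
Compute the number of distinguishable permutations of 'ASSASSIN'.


Letters: 8, freq: {'A': 2, 'S': 4, 'I': 1, 'N': 1}
8!/(2!×4!×1!×1!) = 40320/48 = 840

840


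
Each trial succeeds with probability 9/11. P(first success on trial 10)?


Geometric: P(X=10) = (1-p)^(k-1)×p = (2/11)^9×9/11 = 4608/25937424601

P(X=10) = 4608/25937424601 ≈ 0.00%


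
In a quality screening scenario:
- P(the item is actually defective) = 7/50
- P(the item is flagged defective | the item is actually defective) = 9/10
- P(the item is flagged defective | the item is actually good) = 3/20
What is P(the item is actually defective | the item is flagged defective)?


Using Bayes' theorem:
P(A|B) = P(B|A)·P(A) / P(B)

P(the item is flagged defective) = 9/10 × 7/50 + 3/20 × 43/50
= 63/500 + 129/1000 = 51/200

P(the item is actually defective|the item is flagged defective) = (63/500) / (51/200) = 42/85

P(the item is actually defective|the item is flagged defective) = 42/85 ≈ 49.41%


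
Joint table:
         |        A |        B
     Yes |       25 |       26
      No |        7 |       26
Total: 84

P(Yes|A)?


P(Yes|A) = 25/(25+7) = 25/32

P = 25/32 ≈ 78.12%


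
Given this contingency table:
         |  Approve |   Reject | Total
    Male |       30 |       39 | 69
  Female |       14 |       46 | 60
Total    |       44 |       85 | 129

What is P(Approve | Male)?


P(Approve | Male) = 30/(30+39) = 30/69 = 10/23

P(Approve|Male) = 10/23 ≈ 43.48%


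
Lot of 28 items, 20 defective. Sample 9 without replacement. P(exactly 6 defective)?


Hypergeometric: C(20,6)×C(8,3)/C(28,9)
= 38760×56/6906900 = 5168/16445

P(X=6) = 5168/16445 ≈ 31.43%


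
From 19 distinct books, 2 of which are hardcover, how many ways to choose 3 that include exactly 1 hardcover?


Choose 1 of the 2 hardcovers and 2 of the other 17 books:
C(2,1)×C(17,2) = 2×136 = 272

272


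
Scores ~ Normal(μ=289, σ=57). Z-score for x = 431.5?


z = (x - μ)/σ = (431.5 - 289)/57 = 2.5

z = 2.5


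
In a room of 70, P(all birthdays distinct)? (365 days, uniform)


P(all different) = Π(365-i)/365 for i=0..69
= (365/365)×(364/365)×...×(296/365)
= 0.000840

P ≈ 0.0008 ≈ 0.08%


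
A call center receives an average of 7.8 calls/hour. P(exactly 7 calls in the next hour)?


Poisson(λ=7.8): P(X=7) = e^(-λ)×λ^k/k!
= e^(-7.8) × 7.8^7 / 7!
≈ 0.000409734979 × 1756556.88549 / 5040 ≈ 0.142802

P(X=7) ≈ 0.142802 ≈ 14.28%


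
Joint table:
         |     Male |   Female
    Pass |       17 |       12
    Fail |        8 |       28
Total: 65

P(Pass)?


P(Pass) = (17+12)/65 = 29/65

P(Pass) = 29/65 ≈ 44.62%


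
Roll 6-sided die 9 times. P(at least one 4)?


P(no 4)^9 = (5/6)^9 = 1953125/10077696
P(≥1) = 1 - 1953125/10077696 = 8124571/10077696

P = 8124571/10077696 ≈ 80.62%


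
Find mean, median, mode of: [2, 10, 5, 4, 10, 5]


Sorted: [2, 4, 5, 5, 10, 10]
Mean = 36/6 = 6
Median = 5
Freq: {2: 1, 10: 2, 5: 2, 4: 1}
Mode: [5, 10]

Mean=6, Median=5, Mode=[5, 10]


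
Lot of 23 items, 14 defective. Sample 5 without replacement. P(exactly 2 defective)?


Hypergeometric: C(14,2)×C(9,3)/C(23,5)
= 91×84/33649 = 1092/4807

P(X=2) = 1092/4807 ≈ 22.72%


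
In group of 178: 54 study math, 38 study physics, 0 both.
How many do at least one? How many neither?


|A∪B| = 54+38-0 = 92
Neither = 178-92 = 86

At least one: 92; Neither: 86


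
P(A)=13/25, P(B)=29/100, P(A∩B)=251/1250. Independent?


P(A)×P(B) = 377/2500
P(A∩B) = 251/1250
Not equal → NOT independent

No, not independent


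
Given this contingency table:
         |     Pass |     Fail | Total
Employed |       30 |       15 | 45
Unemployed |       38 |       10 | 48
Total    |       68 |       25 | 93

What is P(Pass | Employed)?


P(Pass | Employed) = 30/(30+15) = 30/45 = 2/3

P(Pass|Employed) = 2/3 ≈ 66.67%


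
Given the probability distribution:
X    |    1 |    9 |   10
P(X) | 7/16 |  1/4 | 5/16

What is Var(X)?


E[X] = 93/16
E[X²] = 831/16
Var(X) = E[X²] - (E[X])² = 831/16 - 8649/256 = 4647/256

Var(X) = 4647/256 ≈ 18.1523


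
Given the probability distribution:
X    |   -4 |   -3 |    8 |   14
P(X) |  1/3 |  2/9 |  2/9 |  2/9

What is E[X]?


E[X] = Σ x·P(X=x)
= (-4)×(1/3) + (-3)×(2/9) + (8)×(2/9) + (14)×(2/9)
= 26/9

E[X] = 26/9


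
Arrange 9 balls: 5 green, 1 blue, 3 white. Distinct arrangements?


9!/(5!×1!×3!) = 504

504


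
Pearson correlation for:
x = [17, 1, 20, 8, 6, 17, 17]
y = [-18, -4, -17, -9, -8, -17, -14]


n=7, Σx=86, Σy=-87, Σxy=-1297, Σx²=1368, Σy²=1259
r = (7×(-1297) - 86×(-87))/√((7×1368 - 86²)(7×1259 - (-87)²))
= -1597/√(2180×1244) = -1597/√2711920 ≈ -1597/1646.7908 ≈ -0.9698

r ≈ -0.9698


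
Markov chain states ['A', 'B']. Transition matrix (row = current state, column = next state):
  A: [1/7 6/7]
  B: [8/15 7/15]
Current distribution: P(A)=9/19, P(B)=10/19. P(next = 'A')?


P(next=A) = Σᵢ P(now=i)×P(i→A)
= 9/19×1/7 + 10/19×8/15
= 9/133 + 16/57 = 139/399

P = 139/399 ≈ 0.3484


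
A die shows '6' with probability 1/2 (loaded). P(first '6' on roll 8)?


Geometric: P(X=8) = (1-p)^(k-1)×p = (1/2)^7×1/2 = 1/256

P(X=8) = 1/256 ≈ 0.39%


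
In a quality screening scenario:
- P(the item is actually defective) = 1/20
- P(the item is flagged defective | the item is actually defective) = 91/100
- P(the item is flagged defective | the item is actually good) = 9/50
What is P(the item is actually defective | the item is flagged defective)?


Using Bayes' theorem:
P(A|B) = P(B|A)·P(A) / P(B)

P(the item is flagged defective) = 91/100 × 1/20 + 9/50 × 19/20
= 91/2000 + 171/1000 = 433/2000

P(the item is actually defective|the item is flagged defective) = (91/2000) / (433/2000) = 91/433

P(the item is actually defective|the item is flagged defective) = 91/433 ≈ 21.02%


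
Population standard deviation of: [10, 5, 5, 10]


Mean = 30/4 = 15/2
  (10-15/2)²=25/4
  (5-15/2)²=25/4
  (5-15/2)²=25/4
  (10-15/2)²=25/4
Σ(x-μ)² = 25
σ² = 25/4

σ = √(25/4) ≈ 2.5000


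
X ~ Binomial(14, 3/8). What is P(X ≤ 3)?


P(X ≤ 3) = Σ P(X=i) for i=0..3
P(X=0) = 6103515625/4398046511104
P(X=1) = 25634765625/2199023255552
P(X=2) = 199951171875/4398046511104
P(X=3) = 119970703125/1099511627776
Sum = 368603515625/2199023255552

P(X ≤ 3) = 368603515625/2199023255552 ≈ 16.76%


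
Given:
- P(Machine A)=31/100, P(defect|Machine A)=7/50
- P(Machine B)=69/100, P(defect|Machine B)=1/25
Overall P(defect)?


P(B) = Σ P(B|Aᵢ)×P(Aᵢ)
  7/50×31/100 = 217/5000
  1/25×69/100 = 69/2500
Sum = 71/1000

P(defect) = 71/1000 ≈ 7.10%


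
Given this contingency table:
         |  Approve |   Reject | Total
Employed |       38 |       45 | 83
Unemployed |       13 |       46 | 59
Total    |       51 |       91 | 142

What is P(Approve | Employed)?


P(Approve | Employed) = 38/(38+45) = 38/83

P(Approve|Employed) = 38/83 ≈ 45.78%


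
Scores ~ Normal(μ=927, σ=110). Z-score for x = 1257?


z = (x - μ)/σ = (1257 - 927)/110 = 3.0

z = 3.0


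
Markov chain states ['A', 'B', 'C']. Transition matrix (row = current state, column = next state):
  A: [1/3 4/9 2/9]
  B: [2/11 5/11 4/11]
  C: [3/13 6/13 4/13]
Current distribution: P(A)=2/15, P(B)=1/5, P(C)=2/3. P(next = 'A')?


P(next=A) = Σᵢ P(now=i)×P(i→A)
= 2/15×1/3 + 1/5×2/11 + 2/3×3/13
= 2/45 + 2/55 + 2/13 = 302/1287

P = 302/1287 ≈ 0.2347


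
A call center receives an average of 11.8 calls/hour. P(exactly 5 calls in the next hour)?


Poisson(λ=11.8): P(X=5) = e^(-λ)×λ^k/k!
= e^(-11.8) × 11.8^5 / 5!
≈ 7.504557915e-06 × 228775.77568 / 120 ≈ 0.014307

P(X=5) ≈ 0.014307 ≈ 1.43%


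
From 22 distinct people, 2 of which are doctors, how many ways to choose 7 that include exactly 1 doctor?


Choose 1 of the 2 doctors and 6 of the other 20 people:
C(2,1)×C(20,6) = 2×38760 = 77520

77520


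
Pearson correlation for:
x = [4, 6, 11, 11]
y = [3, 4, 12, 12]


n=4, Σx=32, Σy=31, Σxy=300, Σx²=294, Σy²=313
r = (4×300 - 32×31)/√((4×294 - 32²)(4×313 - 31²))
= 208/√(152×291) = 208/√44232 ≈ 208/210.3141 ≈ 0.9890

r ≈ 0.9890


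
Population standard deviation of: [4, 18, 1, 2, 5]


Mean = 30/5 = 6
  (4-6)²=4
  (18-6)²=144
  (1-6)²=25
  (2-6)²=16
  (5-6)²=1
Σ(x-μ)² = 190
σ² = 190/5 = 38

σ = √(38) ≈ 6.1644


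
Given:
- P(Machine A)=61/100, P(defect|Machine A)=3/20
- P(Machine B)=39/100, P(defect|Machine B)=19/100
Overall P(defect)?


P(B) = Σ P(B|Aᵢ)×P(Aᵢ)
  3/20×61/100 = 183/2000
  19/100×39/100 = 741/10000
Sum = 207/1250

P(defect) = 207/1250 ≈ 16.56%


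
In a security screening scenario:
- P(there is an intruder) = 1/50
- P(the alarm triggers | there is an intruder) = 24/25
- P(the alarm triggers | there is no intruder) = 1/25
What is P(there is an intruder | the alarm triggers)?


Using Bayes' theorem:
P(A|B) = P(B|A)·P(A) / P(B)

P(the alarm triggers) = 24/25 × 1/50 + 1/25 × 49/50
= 12/625 + 49/1250 = 73/1250

P(there is an intruder|the alarm triggers) = (12/625) / (73/1250) = 24/73

P(there is an intruder|the alarm triggers) = 24/73 ≈ 32.88%


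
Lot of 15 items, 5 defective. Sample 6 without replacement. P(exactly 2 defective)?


Hypergeometric: C(5,2)×C(10,4)/C(15,6)
= 10×210/5005 = 60/143

P(X=2) = 60/143 ≈ 41.96%


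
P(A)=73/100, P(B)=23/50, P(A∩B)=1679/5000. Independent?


P(A)×P(B) = 1679/5000
P(A∩B) = 1679/5000
Equal ✓ → Independent

Yes, independent


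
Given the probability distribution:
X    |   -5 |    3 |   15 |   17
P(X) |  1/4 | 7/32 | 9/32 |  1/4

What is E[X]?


E[X] = Σ x·P(X=x)
= (-5)×(1/4) + (3)×(7/32) + (15)×(9/32) + (17)×(1/4)
= 63/8

E[X] = 63/8


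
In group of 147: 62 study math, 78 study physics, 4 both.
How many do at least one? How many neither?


|A∪B| = 62+78-4 = 136
Neither = 147-136 = 11

At least one: 136; Neither: 11


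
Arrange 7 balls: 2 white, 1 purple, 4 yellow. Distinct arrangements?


7!/(2!×1!×4!) = 105

105


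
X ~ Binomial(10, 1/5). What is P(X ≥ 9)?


P(X ≥ 9) = Σ P(X=i) for i=9..10
P(X=9) = 8/1953125
P(X=10) = 1/9765625
Sum = 41/9765625

P(X ≥ 9) = 41/9765625 ≈ 0.00%


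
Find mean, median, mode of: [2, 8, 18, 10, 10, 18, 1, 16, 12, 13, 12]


Sorted: [1, 2, 8, 10, 10, 12, 12, 13, 16, 18, 18]
Mean = 120/11
Median = 12
Freq: {2: 1, 8: 1, 18: 2, 10: 2, 1: 1, 16: 1, 12: 2, 13: 1}
Mode: [10, 12, 18]

Mean=120/11, Median=12, Mode=[10, 12, 18]


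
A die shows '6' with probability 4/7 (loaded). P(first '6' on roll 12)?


Geometric: P(X=12) = (1-p)^(k-1)×p = (3/7)^11×4/7 = 708588/13841287201

P(X=12) = 708588/13841287201 ≈ 0.01%


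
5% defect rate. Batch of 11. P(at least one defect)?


P(all good) = (19/20)^11 = 116490258898219/204800000000000
P(≥1 defect) = 88309741101781/204800000000000

P = 88309741101781/204800000000000 ≈ 43.12%


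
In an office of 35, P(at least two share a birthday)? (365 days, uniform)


P(all different) = Π(365-i)/365 for i=0..34
= 0.185617
P(match) = 1 - 0.185617 = 0.814383

P ≈ 0.8144 ≈ 81.44%


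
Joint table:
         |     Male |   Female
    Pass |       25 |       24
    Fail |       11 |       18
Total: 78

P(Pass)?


P(Pass) = (25+24)/78 = 49/78

P(Pass) = 49/78 ≈ 62.82%


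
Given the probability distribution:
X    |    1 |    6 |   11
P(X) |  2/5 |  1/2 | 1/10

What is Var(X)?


E[X] = 9/2
E[X²] = 61/2
Var(X) = E[X²] - (E[X])² = 61/2 - 81/4 = 41/4

Var(X) = 41/4 ≈ 10.2500


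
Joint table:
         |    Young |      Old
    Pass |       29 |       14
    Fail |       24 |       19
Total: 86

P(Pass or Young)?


P(Pass∨Young) = P(Pass) + P(Young) - P(Pass∧Young)
= (43 + 53 - 29)/86 = 67/86

P = 67/86 ≈ 77.91%


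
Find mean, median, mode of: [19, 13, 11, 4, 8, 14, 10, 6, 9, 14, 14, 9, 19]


Sorted: [4, 6, 8, 9, 9, 10, 11, 13, 14, 14, 14, 19, 19]
Mean = 150/13
Median = 11
Freq: {19: 2, 13: 1, 11: 1, 4: 1, 8: 1, 14: 3, 10: 1, 6: 1, 9: 2}
Mode: [14]

Mean=150/13, Median=11, Mode=14


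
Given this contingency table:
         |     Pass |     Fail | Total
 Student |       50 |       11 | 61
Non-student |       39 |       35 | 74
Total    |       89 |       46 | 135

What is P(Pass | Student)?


P(Pass | Student) = 50/(50+11) = 50/61

P(Pass|Student) = 50/61 ≈ 81.97%


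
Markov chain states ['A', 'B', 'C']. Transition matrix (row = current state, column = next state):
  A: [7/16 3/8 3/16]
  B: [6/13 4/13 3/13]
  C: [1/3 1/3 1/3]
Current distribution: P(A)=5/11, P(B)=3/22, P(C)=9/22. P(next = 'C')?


P(next=C) = Σᵢ P(now=i)×P(i→C)
= 5/11×3/16 + 3/22×3/13 + 9/22×1/3
= 15/176 + 9/286 + 3/22 = 579/2288

P = 579/2288 ≈ 0.2531


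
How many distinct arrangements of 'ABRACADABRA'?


Letters: 11, freq: {'A': 5, 'B': 2, 'R': 2, 'C': 1, 'D': 1}
11!/(5!×2!×2!×1!×1!) = 39916800/480 = 83160

83160


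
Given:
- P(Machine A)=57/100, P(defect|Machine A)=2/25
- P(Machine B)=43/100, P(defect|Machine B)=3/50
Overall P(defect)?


P(B) = Σ P(B|Aᵢ)×P(Aᵢ)
  2/25×57/100 = 57/1250
  3/50×43/100 = 129/5000
Sum = 357/5000

P(defect) = 357/5000 ≈ 7.14%


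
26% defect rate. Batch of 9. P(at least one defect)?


P(all good) = (37/50)^9 = 129961739795077/1953125000000000
P(≥1 defect) = 1823163260204923/1953125000000000

P = 1823163260204923/1953125000000000 ≈ 93.35%


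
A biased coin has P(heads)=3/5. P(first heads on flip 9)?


Geometric: P(X=9) = (1-p)^(k-1)×p = (2/5)^8×3/5 = 768/1953125

P(X=9) = 768/1953125 ≈ 0.04%


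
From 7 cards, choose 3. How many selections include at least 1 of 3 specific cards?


Complement: C(7,3) - C(4,3) = 35 - 4 = 31

31


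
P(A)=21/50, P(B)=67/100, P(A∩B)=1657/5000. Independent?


P(A)×P(B) = 1407/5000
P(A∩B) = 1657/5000
Not equal → NOT independent

No, not independent


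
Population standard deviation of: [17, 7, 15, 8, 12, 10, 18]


Mean = 87/7
  (17-87/7)²=1024/49
  (7-87/7)²=1444/49
  (15-87/7)²=324/49
  (8-87/7)²=961/49
  (12-87/7)²=9/49
  (10-87/7)²=289/49
  (18-87/7)²=1521/49
Σ(x-μ)² = 796/7
σ² = (796/7)/7 = 796/49

σ = √(796/49) ≈ 4.0305


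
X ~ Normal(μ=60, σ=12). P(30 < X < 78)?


z₁=(30-60)/12=-2.5, z₂=(78-60)/12=1.5
P = Φ(1.5) - Φ(-2.5) = 0.933193 - 0.006210 = 0.926983 ≈ 0.9270

P(30 < X < 78) ≈ 0.9270


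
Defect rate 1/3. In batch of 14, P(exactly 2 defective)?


Binomial: P(X=2) = C(14,2)×p^2×(1-p)^12
= 91 × 1/9 × 4096/531441 = 372736/4782969

P(X=2) = 372736/4782969 ≈ 7.79%


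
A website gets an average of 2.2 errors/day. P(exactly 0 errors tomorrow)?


Poisson(λ=2.2): P(X=0) = e^(-λ)×λ^k/k!
= e^(-2.2) × 2.2^0 / 0!
≈ 0.1108031584 × 1 / 1 ≈ 0.110803

P(X=0) ≈ 0.110803 ≈ 11.08%


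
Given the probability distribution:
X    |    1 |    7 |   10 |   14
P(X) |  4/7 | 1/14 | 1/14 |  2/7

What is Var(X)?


E[X] = 81/14
E[X²] = 941/14
Var(X) = E[X²] - (E[X])² = 941/14 - 6561/196 = 6613/196

Var(X) = 6613/196 ≈ 33.7398


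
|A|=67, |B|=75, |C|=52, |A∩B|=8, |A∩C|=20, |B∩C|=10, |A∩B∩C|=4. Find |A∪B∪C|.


|A∪B∪C| = 67+75+52-8-20-10+4 = 160

|A∪B∪C| = 160


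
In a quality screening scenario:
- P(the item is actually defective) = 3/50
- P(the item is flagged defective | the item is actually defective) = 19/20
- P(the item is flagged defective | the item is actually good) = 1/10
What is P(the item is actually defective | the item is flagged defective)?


Using Bayes' theorem:
P(A|B) = P(B|A)·P(A) / P(B)

P(the item is flagged defective) = 19/20 × 3/50 + 1/10 × 47/50
= 57/1000 + 47/500 = 151/1000

P(the item is actually defective|the item is flagged defective) = (57/1000) / (151/1000) = 57/151

P(the item is actually defective|the item is flagged defective) = 57/151 ≈ 37.75%


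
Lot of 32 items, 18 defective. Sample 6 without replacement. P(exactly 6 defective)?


Hypergeometric: C(18,6)×C(14,0)/C(32,6)
= 18564×1/906192 = 221/10788

P(X=6) = 221/10788 ≈ 2.05%
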